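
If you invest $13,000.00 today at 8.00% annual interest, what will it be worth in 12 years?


Future value formula: FV = PV × (1 + r)^t
FV = $13,000.00 × (1 + 0.08)^12
FV = $13,000.00 × 2.518170
FV = $32,736.21

FV = PV × (1 + r)^t = $32,736.21


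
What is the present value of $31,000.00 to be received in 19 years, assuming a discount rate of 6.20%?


Present value formula: PV = FV / (1 + r)^t
PV = $31,000.00 / (1 + 0.062)^19
PV = $31,000.00 / 3.135926
PV = $9,885.44

PV = FV / (1 + r)^t = $9,885.44


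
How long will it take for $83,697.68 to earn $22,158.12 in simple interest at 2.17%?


Rearrange the simple interest formula for t:
I = P × r × t  ⇒  t = I / (P × r)
t = $22,158.12 / ($83,697.68 × 0.0217)
t = 12.2

t = I/(P×r) = 12.2 years


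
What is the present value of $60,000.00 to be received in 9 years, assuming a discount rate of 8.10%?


Present value formula: PV = FV / (1 + r)^t
PV = $60,000.00 / (1 + 0.081)^9
PV = $60,000.00 / 2.015725
PV = $29,765.97

PV = FV / (1 + r)^t = $29,765.97


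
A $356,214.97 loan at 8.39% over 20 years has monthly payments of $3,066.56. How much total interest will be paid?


Total paid over the life of the loan = PMT × n.
Total paid = $3,066.56 × 240 = $735,974.40
Total interest = total paid − principal = $735,974.40 − $356,214.97 = $379,759.43

Total interest = (PMT × n) - PV = $379,759.43


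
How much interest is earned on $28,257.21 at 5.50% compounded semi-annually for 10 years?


Compound interest earned = final amount − principal.
A = P(1 + r/n)^(nt) = $28,257.21 × (1 + 0.055/2)^(2 × 10) = $48,614.51
Interest = A − P = $48,614.51 − $28,257.21 = $20,357.30

Interest = A - P = $20,357.30


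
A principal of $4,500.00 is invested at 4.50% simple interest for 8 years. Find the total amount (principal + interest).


Total amount formula: A = P(1 + rt) = P + P·r·t
Interest: I = P × r × t = $4,500.00 × 0.045 × 8 = $1,620.00
A = P + I = $4,500.00 + $1,620.00 = $6,120.00

A = P + I = P(1 + rt) = $6,120.00


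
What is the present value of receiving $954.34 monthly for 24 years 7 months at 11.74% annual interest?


Present value of an ordinary annuity: PV = PMT × (1 − (1 + r)^(−n)) / r
Monthly rate r = 0.1174/12 ≈ 0.00978333, n = 295
PV = $954.34 × (1 − (1 + 0.1174/12)^(−295)) / (0.1174/12)
PV = $954.34 × 96.4310987
PV = $92,028.05

PV = PMT × (1-(1+r)^(-n))/r = $92,028.05


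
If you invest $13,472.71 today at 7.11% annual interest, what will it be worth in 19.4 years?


Future value formula: FV = PV × (1 + r)^t
FV = $13,472.71 × (1 + 0.0711)^19.4
FV = $13,472.71 × 3.7905513
FV = $51,069.00

FV = PV × (1 + r)^t = $51,069.00


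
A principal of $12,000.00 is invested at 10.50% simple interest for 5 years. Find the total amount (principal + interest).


Total amount formula: A = P(1 + rt) = P + P·r·t
Interest: I = P × r × t = $12,000.00 × 0.105 × 5 = $6,300.00
A = P + I = $12,000.00 + $6,300.00 = $18,300.00

A = P + I = P(1 + rt) = $18,300.00


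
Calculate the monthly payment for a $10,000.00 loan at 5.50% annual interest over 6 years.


Loan payment formula: PMT = PV × r / (1 − (1 + r)^(−n))
Monthly rate r = 0.055/12 ≈ 0.00458333, n = 72 months
Denominator: 1 − (1 + 0.055/12)^(−72) = 0.280534
PMT = $10,000.00 × (0.055/12) / 0.280534
PMT = $163.38 per month

PMT = PV × r / (1-(1+r)^(-n)) = $163.38/month


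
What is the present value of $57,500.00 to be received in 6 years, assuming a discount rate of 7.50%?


Present value formula: PV = FV / (1 + r)^t
PV = $57,500.00 / (1 + 0.075)^6
PV = $57,500.00 / 1.5433015
PV = $37,257.79

PV = FV / (1 + r)^t = $37,257.79


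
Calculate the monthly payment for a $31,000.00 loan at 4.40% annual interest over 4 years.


Loan payment formula: PMT = PV × r / (1 − (1 + r)^(−n))
Monthly rate r = 0.044/12 ≈ 0.00366667, n = 48 months
Denominator: 1 − (1 + 0.044/12)^(−48) = 0.161112
PMT = $31,000.00 × (0.044/12) / 0.161112
PMT = $705.51 per month

PMT = PV × r / (1-(1+r)^(-n)) = $705.51/month


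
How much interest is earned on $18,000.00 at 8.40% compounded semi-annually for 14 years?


Compound interest earned = final amount − principal.
A = P(1 + r/n)^(nt) = $18,000.00 × (1 + 0.084/2)^(2 × 14) = $56,959.82
Interest = A − P = $56,959.82 − $18,000.00 = $38,959.82

Interest = A - P = $38,959.82


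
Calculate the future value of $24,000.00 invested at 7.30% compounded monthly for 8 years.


Compound interest formula: A = P(1 + r/n)^(nt)
A = $24,000.00 × (1 + 0.073/12)^(12 × 8)
Growth factor: (1 + 0.073/12)^96 = 1.790027
A = $24,000.00 × 1.790027
A = $42,960.65

A = P(1 + r/n)^(nt) = $42,960.65


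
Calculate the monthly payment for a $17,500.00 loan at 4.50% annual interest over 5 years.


Loan payment formula: PMT = PV × r / (1 − (1 + r)^(−n))
Monthly rate r = 0.045/12 = 0.00375, n = 60 months
Denominator: 1 − (1 + 0.045/12)^(−60) = 0.201148
PMT = $17,500.00 × (0.045/12) / 0.201148
PMT = $326.25 per month

PMT = PV × r / (1-(1+r)^(-n)) = $326.25/month


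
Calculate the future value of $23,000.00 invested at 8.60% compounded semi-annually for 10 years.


Compound interest formula: A = P(1 + r/n)^(nt)
A = $23,000.00 × (1 + 0.086/2)^(2 × 10)
Growth factor: (1 + 0.086/2)^20 = 2.321059
A = $23,000.00 × 2.321059
A = $53,384.36

A = P(1 + r/n)^(nt) = $53,384.36


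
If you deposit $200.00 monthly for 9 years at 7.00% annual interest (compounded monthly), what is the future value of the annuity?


Future value of an ordinary annuity: FV = PMT × ((1 + r)^n − 1) / r
Monthly rate r = 0.07/12 ≈ 0.00583333, n = 108
FV = $200.00 × ((1 + 0.07/12)^108 − 1) / (0.07/12)
FV = $200.00 × 149.858909
FV = $29,971.78

FV = PMT × ((1+r)^n - 1)/r = $29,971.78


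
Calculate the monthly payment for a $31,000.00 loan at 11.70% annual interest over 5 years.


Loan payment formula: PMT = PV × r / (1 − (1 + r)^(−n))
Monthly rate r = 0.117/12 = 0.00975, n = 60 months
Denominator: 1 − (1 + 0.117/12)^(−60) = 0.441313
PMT = $31,000.00 × (0.117/12) / 0.441313
PMT = $684.89 per month

PMT = PV × r / (1-(1+r)^(-n)) = $684.89/month


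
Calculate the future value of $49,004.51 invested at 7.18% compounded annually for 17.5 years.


Compound interest formula: A = P(1 + r/n)^(nt)
A = $49,004.51 × (1 + 0.0718/1)^(1 × 17.5)
Growth factor: (1 + 0.0718/1)^17.5 = 3.3650434
A = $49,004.51 × 3.3650434
A = $164,902.30

A = P(1 + r/n)^(nt) = $164,902.30


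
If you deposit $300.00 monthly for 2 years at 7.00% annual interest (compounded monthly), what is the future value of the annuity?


Future value of an ordinary annuity: FV = PMT × ((1 + r)^n − 1) / r
Monthly rate r = 0.07/12 ≈ 0.00583333, n = 24
FV = $300.00 × ((1 + 0.07/12)^24 − 1) / (0.07/12)
FV = $300.00 × 25.681032
FV = $7,704.31

FV = PMT × ((1+r)^n - 1)/r = $7,704.31


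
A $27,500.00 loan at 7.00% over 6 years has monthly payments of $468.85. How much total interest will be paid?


Total paid over the life of the loan = PMT × n.
Total paid = $468.85 × 72 = $33,757.20
Total interest = total paid − principal = $33,757.20 − $27,500.00 = $6,257.20

Total interest = (PMT × n) - PV = $6,257.20


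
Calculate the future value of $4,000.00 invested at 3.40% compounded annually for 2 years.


Compound interest formula: A = P(1 + r/n)^(nt)
A = $4,000.00 × (1 + 0.034/1)^(1 × 2)
Growth factor: (1 + 0.034/1)^2 = 1.069156
A = $4,000.00 × 1.069156
A = $4,276.62

A = P(1 + r/n)^(nt) = $4,276.62


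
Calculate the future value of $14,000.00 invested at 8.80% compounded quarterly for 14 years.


Compound interest formula: A = P(1 + r/n)^(nt)
A = $14,000.00 × (1 + 0.088/4)^(4 × 14)
Growth factor: (1 + 0.088/4)^56 = 3.3825963
A = $14,000.00 × 3.3825963
A = $47,356.35

A = P(1 + r/n)^(nt) = $47,356.35


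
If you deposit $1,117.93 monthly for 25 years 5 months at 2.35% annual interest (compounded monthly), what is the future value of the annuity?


Future value of an ordinary annuity: FV = PMT × ((1 + r)^n − 1) / r
Monthly rate r = 0.0235/12 ≈ 0.00195833, n = 305
FV = $1,117.93 × ((1 + 0.0235/12)^305 − 1) / (0.0235/12)
FV = $1,117.93 × 416.746972
FV = $465,893.94

FV = PMT × ((1+r)^n - 1)/r = $465,893.94


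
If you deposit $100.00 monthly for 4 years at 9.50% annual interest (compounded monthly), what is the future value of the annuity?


Future value of an ordinary annuity: FV = PMT × ((1 + r)^n − 1) / r
Monthly rate r = 0.095/12 ≈ 0.00791667, n = 48
FV = $100.00 × ((1 + 0.095/12)^48 − 1) / (0.095/12)
FV = $100.00 × 58.117673
FV = $5,811.77

FV = PMT × ((1+r)^n - 1)/r = $5,811.77


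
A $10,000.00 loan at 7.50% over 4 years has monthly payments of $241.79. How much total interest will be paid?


Total paid over the life of the loan = PMT × n.
Total paid = $241.79 × 48 = $11,605.92
Total interest = total paid − principal = $11,605.92 − $10,000.00 = $1,605.92

Total interest = (PMT × n) - PV = $1,605.92


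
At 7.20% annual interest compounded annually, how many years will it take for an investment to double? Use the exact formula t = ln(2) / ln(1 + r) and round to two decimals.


Doubling condition: (1 + r)^t = 2
Take ln of both sides: t × ln(1 + r) = ln(2)
t = ln(2) / ln(1 + r)
t = 0.693147 / 0.069526
t = 9.97

t = ln(2) / ln(1 + r) = 9.97 years


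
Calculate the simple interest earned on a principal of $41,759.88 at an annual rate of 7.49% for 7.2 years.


Simple interest formula: I = P × r × t
I = $41,759.88 × 0.0749 × 7.2
I = $22,520.27

I = P × r × t = $22,520.27


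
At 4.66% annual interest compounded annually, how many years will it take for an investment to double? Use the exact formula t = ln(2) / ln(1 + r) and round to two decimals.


Doubling condition: (1 + r)^t = 2
Take ln of both sides: t × ln(1 + r) = ln(2)
t = ln(2) / ln(1 + r)
t = 0.693147 / 0.045547
t = 15.22

t = ln(2) / ln(1 + r) = 15.22 years


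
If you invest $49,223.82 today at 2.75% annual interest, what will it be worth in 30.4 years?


Future value formula: FV = PV × (1 + r)^t
FV = $49,223.82 × (1 + 0.0275)^30.4
FV = $49,223.82 × 2.2812225
FV = $112,290.49

FV = PV × (1 + r)^t = $112,290.49


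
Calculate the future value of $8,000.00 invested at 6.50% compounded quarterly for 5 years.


Compound interest formula: A = P(1 + r/n)^(nt)
A = $8,000.00 × (1 + 0.065/4)^(4 × 5)
Growth factor: (1 + 0.065/4)^20 = 1.380420
A = $8,000.00 × 1.380420
A = $11,043.36

A = P(1 + r/n)^(nt) = $11,043.36


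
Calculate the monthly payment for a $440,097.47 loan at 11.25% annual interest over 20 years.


Loan payment formula: PMT = PV × r / (1 − (1 + r)^(−n))
Monthly rate r = 0.1125/12 = 0.009375, n = 240 months
Denominator: 1 − (1 + 0.1125/12)^(−240) = 0.893490
PMT = $440,097.47 × (0.1125/12) / 0.893490
PMT = $4,617.75 per month

PMT = PV × r / (1-(1+r)^(-n)) = $4,617.75/month


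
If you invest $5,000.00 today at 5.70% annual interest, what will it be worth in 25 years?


Future value formula: FV = PV × (1 + r)^t
FV = $5,000.00 × (1 + 0.057)^25
FV = $5,000.00 × 3.998294
FV = $19,991.47

FV = PV × (1 + r)^t = $19,991.47


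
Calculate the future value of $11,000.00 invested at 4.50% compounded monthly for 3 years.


Compound interest formula: A = P(1 + r/n)^(nt)
A = $11,000.00 × (1 + 0.045/12)^(12 × 3)
Growth factor: (1 + 0.045/12)^36 = 1.144248
A = $11,000.00 × 1.144248
A = $12,586.73

A = P(1 + r/n)^(nt) = $12,586.73


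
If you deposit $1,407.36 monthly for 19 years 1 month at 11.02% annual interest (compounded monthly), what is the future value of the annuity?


Future value of an ordinary annuity: FV = PMT × ((1 + r)^n − 1) / r
Monthly rate r = 0.1102/12 ≈ 0.00918333, n = 229
FV = $1,407.36 × ((1 + 0.1102/12)^229 − 1) / (0.1102/12)
FV = $1,407.36 × 774.483033
FV = $1,089,976.44

FV = PMT × ((1+r)^n - 1)/r = $1,089,976.44


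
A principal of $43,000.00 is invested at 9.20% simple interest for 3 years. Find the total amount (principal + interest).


Total amount formula: A = P(1 + rt) = P + P·r·t
Interest: I = P × r × t = $43,000.00 × 0.092 × 3 = $11,868.00
A = P + I = $43,000.00 + $11,868.00 = $54,868.00

A = P + I = P(1 + rt) = $54,868.00


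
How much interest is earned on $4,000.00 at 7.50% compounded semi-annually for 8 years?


Compound interest earned = final amount − principal.
A = P(1 + r/n)^(nt) = $4,000.00 × (1 + 0.075/2)^(2 × 8) = $7,208.91
Interest = A − P = $7,208.91 − $4,000.00 = $3,208.91

Interest = A - P = $3,208.91


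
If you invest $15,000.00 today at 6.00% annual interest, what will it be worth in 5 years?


Future value formula: FV = PV × (1 + r)^t
FV = $15,000.00 × (1 + 0.06)^5
FV = $15,000.00 × 1.3382256
FV = $20,073.38

FV = PV × (1 + r)^t = $20,073.38


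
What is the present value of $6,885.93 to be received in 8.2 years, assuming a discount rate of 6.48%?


Present value formula: PV = FV / (1 + r)^t
PV = $6,885.93 / (1 + 0.0648)^8.2
PV = $6,885.93 / 1.673393
PV = $4,114.95

PV = FV / (1 + r)^t = $4,114.95


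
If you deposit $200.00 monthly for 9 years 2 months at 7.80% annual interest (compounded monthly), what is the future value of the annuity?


Future value of an ordinary annuity: FV = PMT × ((1 + r)^n − 1) / r
Monthly rate r = 0.078/12 = 0.0065, n = 110
FV = $200.00 × ((1 + 0.078/12)^110 − 1) / (0.078/12)
FV = $200.00 × 159.917301
FV = $31,983.46

FV = PMT × ((1+r)^n - 1)/r = $31,983.46


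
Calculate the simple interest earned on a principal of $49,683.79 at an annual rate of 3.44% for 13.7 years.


Simple interest formula: I = P × r × t
I = $49,683.79 × 0.0344 × 13.7
I = $23,414.98

I = P × r × t = $23,414.98


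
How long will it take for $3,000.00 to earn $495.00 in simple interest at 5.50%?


Rearrange the simple interest formula for t:
I = P × r × t  ⇒  t = I / (P × r)
t = $495.00 / ($3,000.00 × 0.055)
t = 3

t = I/(P×r) = 3 years


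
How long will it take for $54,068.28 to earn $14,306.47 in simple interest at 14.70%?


Rearrange the simple interest formula for t:
I = P × r × t  ⇒  t = I / (P × r)
t = $14,306.47 / ($54,068.28 × 0.147)
t = 1.8

t = I/(P×r) = 1.8 years


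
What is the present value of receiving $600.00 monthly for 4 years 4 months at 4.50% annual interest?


Present value of an ordinary annuity: PV = PMT × (1 − (1 + r)^(−n)) / r
Monthly rate r = 0.045/12 = 0.00375, n = 52
PV = $600.00 × (1 − (1 + 0.045/12)^(−52)) / (0.045/12)
PV = $600.00 × 47.164050
PV = $28,298.43

PV = PMT × (1-(1+r)^(-n))/r = $28,298.43


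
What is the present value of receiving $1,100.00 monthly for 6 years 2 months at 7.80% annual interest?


Present value of an ordinary annuity: PV = PMT × (1 − (1 + r)^(−n)) / r
Monthly rate r = 0.078/12 = 0.0065, n = 74
PV = $1,100.00 × (1 − (1 + 0.078/12)^(−74)) / (0.078/12)
PV = $1,100.00 × 58.595716
PV = $64,455.29

PV = PMT × (1-(1+r)^(-n))/r = $64,455.29


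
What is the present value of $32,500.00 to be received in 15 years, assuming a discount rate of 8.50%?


Present value formula: PV = FV / (1 + r)^t
PV = $32,500.00 / (1 + 0.085)^15
PV = $32,500.00 / 3.399743
PV = $9,559.55

PV = FV / (1 + r)^t = $9,559.55


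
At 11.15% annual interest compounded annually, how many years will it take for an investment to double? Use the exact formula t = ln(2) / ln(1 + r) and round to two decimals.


Doubling condition: (1 + r)^t = 2
Take ln of both sides: t × ln(1 + r) = ln(2)
t = ln(2) / ln(1 + r)
t = 0.693147 / 0.105710
t = 6.56

t = ln(2) / ln(1 + r) = 6.56 years


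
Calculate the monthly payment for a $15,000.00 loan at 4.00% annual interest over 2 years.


Loan payment formula: PMT = PV × r / (1 − (1 + r)^(−n))
Monthly rate r = 0.04/12 ≈ 0.00333333, n = 24 months
Denominator: 1 − (1 + 0.04/12)^(−24) = 0.076761
PMT = $15,000.00 × (0.04/12) / 0.076761
PMT = $651.37 per month

PMT = PV × r / (1-(1+r)^(-n)) = $651.37/month


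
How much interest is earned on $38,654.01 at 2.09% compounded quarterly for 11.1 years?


Compound interest earned = final amount − principal.
A = P(1 + r/n)^(nt) = $38,654.01 × (1 + 0.0209/4)^(4 × 11.1) = $48,717.41
Interest = A − P = $48,717.41 − $38,654.01 = $10,063.40

Interest = A - P = $10,063.40


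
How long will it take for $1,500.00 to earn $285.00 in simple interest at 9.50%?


Rearrange the simple interest formula for t:
I = P × r × t  ⇒  t = I / (P × r)
t = $285.00 / ($1,500.00 × 0.095)
t = 2

t = I/(P×r) = 2 years


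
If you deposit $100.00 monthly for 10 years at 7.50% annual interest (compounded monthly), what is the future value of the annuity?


Future value of an ordinary annuity: FV = PMT × ((1 + r)^n − 1) / r
Monthly rate r = 0.075/12 = 0.00625, n = 120
FV = $100.00 × ((1 + 0.075/12)^120 − 1) / (0.075/12)
FV = $100.00 × 177.930342
FV = $17,793.03

FV = PMT × ((1+r)^n - 1)/r = $17,793.03


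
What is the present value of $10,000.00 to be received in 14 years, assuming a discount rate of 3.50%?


Present value formula: PV = FV / (1 + r)^t
PV = $10,000.00 / (1 + 0.035)^14
PV = $10,000.00 / 1.618695
PV = $6,177.82

PV = FV / (1 + r)^t = $6,177.82


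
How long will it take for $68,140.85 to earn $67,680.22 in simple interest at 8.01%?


Rearrange the simple interest formula for t:
I = P × r × t  ⇒  t = I / (P × r)
t = $67,680.22 / ($68,140.85 × 0.0801)
t = 12.4

t = I/(P×r) = 12.4 years


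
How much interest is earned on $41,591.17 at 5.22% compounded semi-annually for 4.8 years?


Compound interest earned = final amount − principal.
A = P(1 + r/n)^(nt) = $41,591.17 × (1 + 0.0522/2)^(2 × 4.8) = $53,262.57
Interest = A − P = $53,262.57 − $41,591.17 = $11,671.40

Interest = A - P = $11,671.40


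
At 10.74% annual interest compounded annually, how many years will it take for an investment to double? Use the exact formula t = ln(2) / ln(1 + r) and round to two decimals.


Doubling condition: (1 + r)^t = 2
Take ln of both sides: t × ln(1 + r) = ln(2)
t = ln(2) / ln(1 + r)
t = 0.693147 / 0.102015
t = 6.79

t = ln(2) / ln(1 + r) = 6.79 years


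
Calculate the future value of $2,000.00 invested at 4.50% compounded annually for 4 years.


Compound interest formula: A = P(1 + r/n)^(nt)
A = $2,000.00 × (1 + 0.045/1)^(1 × 4)
Growth factor: (1 + 0.045/1)^4 = 1.192519
A = $2,000.00 × 1.192519
A = $2,385.04

A = P(1 + r/n)^(nt) = $2,385.04


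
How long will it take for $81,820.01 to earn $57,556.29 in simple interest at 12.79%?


Rearrange the simple interest formula for t:
I = P × r × t  ⇒  t = I / (P × r)
t = $57,556.29 / ($81,820.01 × 0.1279)
t = 5.5

t = I/(P×r) = 5.5 years


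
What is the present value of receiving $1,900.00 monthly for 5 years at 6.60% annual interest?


Present value of an ordinary annuity: PV = PMT × (1 − (1 + r)^(−n)) / r
Monthly rate r = 0.066/12 = 0.0055, n = 60
PV = $1,900.00 × (1 − (1 + 0.066/12)^(−60)) / (0.066/12)
PV = $1,900.00 × 50.986533
PV = $96,874.41

PV = PMT × (1-(1+r)^(-n))/r = $96,874.41


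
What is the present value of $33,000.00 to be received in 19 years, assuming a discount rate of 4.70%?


Present value formula: PV = FV / (1 + r)^t
PV = $33,000.00 / (1 + 0.047)^19
PV = $33,000.00 / 2.393244
PV = $13,788.82

PV = FV / (1 + r)^t = $13,788.82


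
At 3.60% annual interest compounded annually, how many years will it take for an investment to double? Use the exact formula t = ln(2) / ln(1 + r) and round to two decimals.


Doubling condition: (1 + r)^t = 2
Take ln of both sides: t × ln(1 + r) = ln(2)
t = ln(2) / ln(1 + r)
t = 0.693147 / 0.035367
t = 19.60

t = ln(2) / ln(1 + r) = 19.60 years


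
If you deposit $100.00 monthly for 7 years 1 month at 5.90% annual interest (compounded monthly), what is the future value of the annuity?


Future value of an ordinary annuity: FV = PMT × ((1 + r)^n − 1) / r
Monthly rate r = 0.059/12 ≈ 0.00491667, n = 85
FV = $100.00 × ((1 + 0.059/12)^85 − 1) / (0.059/12)
FV = $100.00 × 105.201278
FV = $10,520.13

FV = PMT × ((1+r)^n - 1)/r = $10,520.13


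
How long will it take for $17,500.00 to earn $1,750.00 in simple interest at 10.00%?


Rearrange the simple interest formula for t:
I = P × r × t  ⇒  t = I / (P × r)
t = $1,750.00 / ($17,500.00 × 0.1)
t = 1

t = I/(P×r) = 1 year


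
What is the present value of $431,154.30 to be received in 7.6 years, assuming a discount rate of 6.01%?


Present value formula: PV = FV / (1 + r)^t
PV = $431,154.30 / (1 + 0.0601)^7.6
PV = $431,154.30 / 1.55824572
PV = $276,692.11

PV = FV / (1 + r)^t = $276,692.11


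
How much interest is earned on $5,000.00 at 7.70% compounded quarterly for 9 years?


Compound interest earned = final amount − principal.
A = P(1 + r/n)^(nt) = $5,000.00 × (1 + 0.077/4)^(4 × 9) = $9,932.90
Interest = A − P = $9,932.90 − $5,000.00 = $4,932.90

Interest = A - P = $4,932.90


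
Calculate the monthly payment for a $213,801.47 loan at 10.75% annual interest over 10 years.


Loan payment formula: PMT = PV × r / (1 − (1 + r)^(−n))
Monthly rate r = 0.1075/12 ≈ 0.00895833, n = 120 months
Denominator: 1 − (1 + 0.1075/12)^(−120) = 0.657065
PMT = $213,801.47 × (0.1075/12) / 0.657065
PMT = $2,914.94 per month

PMT = PV × r / (1-(1+r)^(-n)) = $2,914.94/month


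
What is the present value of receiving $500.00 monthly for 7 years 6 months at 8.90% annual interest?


Present value of an ordinary annuity: PV = PMT × (1 − (1 + r)^(−n)) / r
Monthly rate r = 0.089/12 ≈ 0.00741667, n = 90
PV = $500.00 × (1 − (1 + 0.089/12)^(−90)) / (0.089/12)
PV = $500.00 × 65.493766
PV = $32,746.88

PV = PMT × (1-(1+r)^(-n))/r = $32,746.88


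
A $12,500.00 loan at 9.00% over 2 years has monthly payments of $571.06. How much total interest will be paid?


Total paid over the life of the loan = PMT × n.
Total paid = $571.06 × 24 = $13,705.44
Total interest = total paid − principal = $13,705.44 − $12,500.00 = $1,205.44

Total interest = (PMT × n) - PV = $1,205.44


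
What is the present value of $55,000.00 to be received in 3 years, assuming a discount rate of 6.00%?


Present value formula: PV = FV / (1 + r)^t
PV = $55,000.00 / (1 + 0.06)^3
PV = $55,000.00 / 1.191016
PV = $46,179.06

PV = FV / (1 + r)^t = $46,179.06


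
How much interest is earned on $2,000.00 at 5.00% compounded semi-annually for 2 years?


Compound interest earned = final amount − principal.
A = P(1 + r/n)^(nt) = $2,000.00 × (1 + 0.05/2)^(2 × 2) = $2,207.63
Interest = A − P = $2,207.63 − $2,000.00 = $207.63

Interest = A - P = $207.63


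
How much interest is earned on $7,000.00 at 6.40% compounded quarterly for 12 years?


Compound interest earned = final amount − principal.
A = P(1 + r/n)^(nt) = $7,000.00 × (1 + 0.064/4)^(4 × 12) = $14,996.71
Interest = A − P = $14,996.71 − $7,000.00 = $7,996.71

Interest = A - P = $7,996.71


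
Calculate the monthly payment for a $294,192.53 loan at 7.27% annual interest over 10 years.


Loan payment formula: PMT = PV × r / (1 − (1 + r)^(−n))
Monthly rate r = 0.0727/12 ≈ 0.00605833, n = 120 months
Denominator: 1 − (1 + 0.0727/12)^(−120) = 0.515582
PMT = $294,192.53 × (0.0727/12) / 0.515582
PMT = $3,456.90 per month

PMT = PV × r / (1-(1+r)^(-n)) = $3,456.90/month


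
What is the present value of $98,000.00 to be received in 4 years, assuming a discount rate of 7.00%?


Present value formula: PV = FV / (1 + r)^t
PV = $98,000.00 / (1 + 0.07)^4
PV = $98,000.00 / 1.310796
PV = $74,763.73

PV = FV / (1 + r)^t = $74,763.73


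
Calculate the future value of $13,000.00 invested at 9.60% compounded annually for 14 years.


Compound interest formula: A = P(1 + r/n)^(nt)
A = $13,000.00 × (1 + 0.096/1)^(1 × 14)
Growth factor: (1 + 0.096/1)^14 = 3.6086749
A = $13,000.00 × 3.6086749
A = $46,912.77

A = P(1 + r/n)^(nt) = $46,912.77


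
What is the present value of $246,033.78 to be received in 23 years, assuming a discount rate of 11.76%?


Present value formula: PV = FV / (1 + r)^t
PV = $246,033.78 / (1 + 0.1176)^23
PV = $246,033.78 / 12.899921
PV = $19,072.50

PV = FV / (1 + r)^t = $19,072.50


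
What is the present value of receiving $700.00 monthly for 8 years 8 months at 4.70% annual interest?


Present value of an ordinary annuity: PV = PMT × (1 − (1 + r)^(−n)) / r
Monthly rate r = 0.047/12 ≈ 0.00391667, n = 104
PV = $700.00 × (1 − (1 + 0.047/12)^(−104)) / (0.047/12)
PV = $700.00 × 85.288857
PV = $59,702.20

PV = PMT × (1-(1+r)^(-n))/r = $59,702.20


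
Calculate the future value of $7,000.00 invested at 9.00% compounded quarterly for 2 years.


Compound interest formula: A = P(1 + r/n)^(nt)
A = $7,000.00 × (1 + 0.09/4)^(4 × 2)
Growth factor: (1 + 0.09/4)^8 = 1.194831
A = $7,000.00 × 1.194831
A = $8,363.82

A = P(1 + r/n)^(nt) = $8,363.82


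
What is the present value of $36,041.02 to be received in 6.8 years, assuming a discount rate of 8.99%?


Present value formula: PV = FV / (1 + r)^t
PV = $36,041.02 / (1 + 0.0899)^6.8
PV = $36,041.02 / 1.795681
PV = $20,070.95

PV = FV / (1 + r)^t = $20,070.95


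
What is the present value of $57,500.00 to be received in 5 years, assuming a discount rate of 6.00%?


Present value formula: PV = FV / (1 + r)^t
PV = $57,500.00 / (1 + 0.06)^5
PV = $57,500.00 / 1.3382256
PV = $42,967.34

PV = FV / (1 + r)^t = $42,967.34


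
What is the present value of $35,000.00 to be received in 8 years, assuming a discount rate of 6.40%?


Present value formula: PV = FV / (1 + r)^t
PV = $35,000.00 / (1 + 0.064)^8
PV = $35,000.00 / 1.642605
PV = $21,307.62

PV = FV / (1 + r)^t = $21,307.62


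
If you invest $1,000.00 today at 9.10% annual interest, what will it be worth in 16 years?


Future value formula: FV = PV × (1 + r)^t
FV = $1,000.00 × (1 + 0.091)^16
FV = $1,000.00 × 4.028988
FV = $4,028.99

FV = PV × (1 + r)^t = $4,028.99


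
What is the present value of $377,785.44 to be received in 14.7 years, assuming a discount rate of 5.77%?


Present value formula: PV = FV / (1 + r)^t
PV = $377,785.44 / (1 + 0.0577)^14.7
PV = $377,785.44 / 2.2810185
PV = $165,621.38

PV = FV / (1 + r)^t = $165,621.38


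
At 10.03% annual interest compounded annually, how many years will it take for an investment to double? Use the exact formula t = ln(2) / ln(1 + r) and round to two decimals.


Doubling condition: (1 + r)^t = 2
Take ln of both sides: t × ln(1 + r) = ln(2)
t = ln(2) / ln(1 + r)
t = 0.693147 / 0.095583
t = 7.25

t = ln(2) / ln(1 + r) = 7.25 years


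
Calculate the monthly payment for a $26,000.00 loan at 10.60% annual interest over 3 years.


Loan payment formula: PMT = PV × r / (1 − (1 + r)^(−n))
Monthly rate r = 0.106/12 ≈ 0.00883333, n = 36 months
Denominator: 1 − (1 + 0.106/12)^(−36) = 0.271381
PMT = $26,000.00 × (0.106/12) / 0.271381
PMT = $846.29 per month

PMT = PV × r / (1-(1+r)^(-n)) = $846.29/month


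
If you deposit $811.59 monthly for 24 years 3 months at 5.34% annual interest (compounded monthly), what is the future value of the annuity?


Future value of an ordinary annuity: FV = PMT × ((1 + r)^n − 1) / r
Monthly rate r = 0.0534/12 = 0.00445, n = 291
FV = $811.59 × ((1 + 0.0534/12)^291 − 1) / (0.0534/12)
FV = $811.59 × 593.334972
FV = $481,544.73

FV = PMT × ((1+r)^n - 1)/r = $481,544.73


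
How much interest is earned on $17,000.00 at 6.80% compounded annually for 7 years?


Compound interest earned = final amount − principal.
A = P(1 + r/n)^(nt) = $17,000.00 × (1 + 0.068/1)^(1 × 7) = $26,943.11
Interest = A − P = $26,943.11 − $17,000.00 = $9,943.11

Interest = A - P = $9,943.11


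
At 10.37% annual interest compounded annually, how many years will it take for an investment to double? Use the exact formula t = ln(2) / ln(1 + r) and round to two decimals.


Doubling condition: (1 + r)^t = 2
Take ln of both sides: t × ln(1 + r) = ln(2)
t = ln(2) / ln(1 + r)
t = 0.693147 / 0.098668
t = 7.03

t = ln(2) / ln(1 + r) = 7.03 years


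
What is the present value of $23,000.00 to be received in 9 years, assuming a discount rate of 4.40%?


Present value formula: PV = FV / (1 + r)^t
PV = $23,000.00 / (1 + 0.044)^9
PV = $23,000.00 / 1.47334512
PV = $15,610.73

PV = FV / (1 + r)^t = $15,610.73


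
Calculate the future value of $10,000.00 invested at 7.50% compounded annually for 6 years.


Compound interest formula: A = P(1 + r/n)^(nt)
A = $10,000.00 × (1 + 0.075/1)^(1 × 6)
Growth factor: (1 + 0.075/1)^6 = 1.543302
A = $10,000.00 × 1.543302
A = $15,433.02

A = P(1 + r/n)^(nt) = $15,433.02


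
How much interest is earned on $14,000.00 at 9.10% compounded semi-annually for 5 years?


Compound interest earned = final amount − principal.
A = P(1 + r/n)^(nt) = $14,000.00 × (1 + 0.091/2)^(2 × 5) = $21,845.82
Interest = A − P = $21,845.82 − $14,000.00 = $7,845.82

Interest = A - P = $7,845.82


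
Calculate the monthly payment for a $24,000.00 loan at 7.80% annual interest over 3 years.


Loan payment formula: PMT = PV × r / (1 − (1 + r)^(−n))
Monthly rate r = 0.078/12 = 0.0065, n = 36 months
Denominator: 1 − (1 + 0.078/12)^(−36) = 0.208039
PMT = $24,000.00 × (0.078/12) / 0.208039
PMT = $749.86 per month

PMT = PV × r / (1-(1+r)^(-n)) = $749.86/month


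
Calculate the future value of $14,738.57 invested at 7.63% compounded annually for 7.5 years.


Compound interest formula: A = P(1 + r/n)^(nt)
A = $14,738.57 × (1 + 0.0763/1)^(1 × 7.5)
Growth factor: (1 + 0.0763/1)^7.5 = 1.7358015
A = $14,738.57 × 1.7358015
A = $25,583.23

A = P(1 + r/n)^(nt) = $25,583.23


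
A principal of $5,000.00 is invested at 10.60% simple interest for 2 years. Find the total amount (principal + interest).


Total amount formula: A = P(1 + rt) = P + P·r·t
Interest: I = P × r × t = $5,000.00 × 0.106 × 2 = $1,060.00
A = P + I = $5,000.00 + $1,060.00 = $6,060.00

A = P + I = P(1 + rt) = $6,060.00


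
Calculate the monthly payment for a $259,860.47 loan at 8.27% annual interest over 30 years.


Loan payment formula: PMT = PV × r / (1 − (1 + r)^(−n))
Monthly rate r = 0.0827/12 ≈ 0.00689167, n = 360 months
Denominator: 1 − (1 + 0.0827/12)^(−360) = 0.915625
PMT = $259,860.47 × (0.0827/12) / 0.915625
PMT = $1,955.90 per month

PMT = PV × r / (1-(1+r)^(-n)) = $1,955.90/month


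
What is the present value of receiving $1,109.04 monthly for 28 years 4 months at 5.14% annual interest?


Present value of an ordinary annuity: PV = PMT × (1 − (1 + r)^(−n)) / r
Monthly rate r = 0.0514/12 ≈ 0.00428333, n = 340
PV = $1,109.04 × (1 − (1 + 0.0514/12)^(−340)) / (0.0514/12)
PV = $1,109.04 × 178.875775
PV = $198,380.39

PV = PMT × (1-(1+r)^(-n))/r = $198,380.39


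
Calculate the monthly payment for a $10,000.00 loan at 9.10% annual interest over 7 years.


Loan payment formula: PMT = PV × r / (1 − (1 + r)^(−n))
Monthly rate r = 0.091/12 ≈ 0.00758333, n = 84 months
Denominator: 1 − (1 + 0.091/12)^(−84) = 0.469851
PMT = $10,000.00 × (0.091/12) / 0.469851
PMT = $161.40 per month

PMT = PV × r / (1-(1+r)^(-n)) = $161.40/month


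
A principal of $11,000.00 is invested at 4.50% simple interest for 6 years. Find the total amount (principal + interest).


Total amount formula: A = P(1 + rt) = P + P·r·t
Interest: I = P × r × t = $11,000.00 × 0.045 × 6 = $2,970.00
A = P + I = $11,000.00 + $2,970.00 = $13,970.00

A = P + I = P(1 + rt) = $13,970.00


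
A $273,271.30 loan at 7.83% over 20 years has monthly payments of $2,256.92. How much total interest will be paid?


Total paid over the life of the loan = PMT × n.
Total paid = $2,256.92 × 240 = $541,660.80
Total interest = total paid − principal = $541,660.80 − $273,271.30 = $268,389.50

Total interest = (PMT × n) - PV = $268,389.50


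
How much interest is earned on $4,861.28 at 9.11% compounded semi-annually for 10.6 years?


Compound interest earned = final amount − principal.
A = P(1 + r/n)^(nt) = $4,861.28 × (1 + 0.0911/2)^(2 × 10.6) = $12,498.58
Interest = A − P = $12,498.58 − $4,861.28 = $7,637.30

Interest = A - P = $7,637.30


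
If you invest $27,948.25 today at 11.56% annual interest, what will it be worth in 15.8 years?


Future value formula: FV = PV × (1 + r)^t
FV = $27,948.25 × (1 + 0.1156)^15.8
FV = $27,948.25 × 5.6316336
FV = $157,394.30

FV = PV × (1 + r)^t = $157,394.30


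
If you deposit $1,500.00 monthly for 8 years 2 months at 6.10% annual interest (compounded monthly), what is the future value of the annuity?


Future value of an ordinary annuity: FV = PMT × ((1 + r)^n − 1) / r
Monthly rate r = 0.061/12 ≈ 0.00508333, n = 98
FV = $1,500.00 × ((1 + 0.061/12)^98 − 1) / (0.061/12)
FV = $1,500.00 × 126.614948
FV = $189,922.42

FV = PMT × ((1+r)^n - 1)/r = $189,922.42


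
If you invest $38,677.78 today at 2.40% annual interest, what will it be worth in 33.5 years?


Future value formula: FV = PV × (1 + r)^t
FV = $38,677.78 × (1 + 0.024)^33.5
FV = $38,677.78 × 2.2133421
FV = $85,607.16

FV = PV × (1 + r)^t = $85,607.16


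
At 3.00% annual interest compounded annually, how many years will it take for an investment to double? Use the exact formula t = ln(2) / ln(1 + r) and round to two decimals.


Doubling condition: (1 + r)^t = 2
Take ln of both sides: t × ln(1 + r) = ln(2)
t = ln(2) / ln(1 + r)
t = 0.693147 / 0.029559
t = 23.45

t = ln(2) / ln(1 + r) = 23.45 years


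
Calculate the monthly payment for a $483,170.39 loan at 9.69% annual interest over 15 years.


Loan payment formula: PMT = PV × r / (1 − (1 + r)^(−n))
Monthly rate r = 0.0969/12 = 0.008075, n = 180 months
Denominator: 1 − (1 + 0.0969/12)^(−180) = 0.764881
PMT = $483,170.39 × (0.0969/12) / 0.764881
PMT = $5,100.93 per month

PMT = PV × r / (1-(1+r)^(-n)) = $5,100.93/month


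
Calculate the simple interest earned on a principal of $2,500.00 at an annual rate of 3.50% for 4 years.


Simple interest formula: I = P × r × t
I = $2,500.00 × 0.035 × 4
I = $350.00

I = P × r × t = $350.00


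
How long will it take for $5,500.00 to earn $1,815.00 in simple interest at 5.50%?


Rearrange the simple interest formula for t:
I = P × r × t  ⇒  t = I / (P × r)
t = $1,815.00 / ($5,500.00 × 0.055)
t = 6

t = I/(P×r) = 6 years


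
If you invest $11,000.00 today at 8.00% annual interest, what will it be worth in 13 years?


Future value formula: FV = PV × (1 + r)^t
FV = $11,000.00 × (1 + 0.08)^13
FV = $11,000.00 × 2.719624
FV = $29,915.86

FV = PV × (1 + r)^t = $29,915.86


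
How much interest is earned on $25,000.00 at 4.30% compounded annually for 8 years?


Compound interest earned = final amount − principal.
A = P(1 + r/n)^(nt) = $25,000.00 × (1 + 0.043/1)^(1 × 8) = $35,011.80
Interest = A − P = $35,011.80 − $25,000.00 = $10,011.80

Interest = A - P = $10,011.80


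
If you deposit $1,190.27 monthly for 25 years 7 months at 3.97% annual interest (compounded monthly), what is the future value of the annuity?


Future value of an ordinary annuity: FV = PMT × ((1 + r)^n − 1) / r
Monthly rate r = 0.0397/12 ≈ 0.00330833, n = 307
FV = $1,190.27 × ((1 + 0.0397/12)^307 − 1) / (0.0397/12)
FV = $1,190.27 × 530.948823
FV = $631,972.46

FV = PMT × ((1+r)^n - 1)/r = $631,972.46


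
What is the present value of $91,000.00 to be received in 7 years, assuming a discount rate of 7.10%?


Present value formula: PV = FV / (1 + r)^t
PV = $91,000.00 / (1 + 0.071)^7
PV = $91,000.00 / 1.616316
PV = $56,300.87

PV = FV / (1 + r)^t = $56,300.87


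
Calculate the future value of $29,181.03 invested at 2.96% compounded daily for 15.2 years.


Compound interest formula: A = P(1 + r/n)^(nt)
A = $29,181.03 × (1 + 0.0296/365)^(365 × 15.2)
Growth factor: (1 + 0.0296/365)^5548 = 1.568158
A = $29,181.03 × 1.568158
A = $45,760.47

A = P(1 + r/n)^(nt) = $45,760.47


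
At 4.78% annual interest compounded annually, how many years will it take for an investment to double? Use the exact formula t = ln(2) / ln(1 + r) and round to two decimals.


Doubling condition: (1 + r)^t = 2
Take ln of both sides: t × ln(1 + r) = ln(2)
t = ln(2) / ln(1 + r)
t = 0.693147 / 0.046693
t = 14.84

t = ln(2) / ln(1 + r) = 14.84 years


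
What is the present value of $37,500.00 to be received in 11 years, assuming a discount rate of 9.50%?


Present value formula: PV = FV / (1 + r)^t
PV = $37,500.00 / (1 + 0.095)^11
PV = $37,500.00 / 2.713659
PV = $13,818.98

PV = FV / (1 + r)^t = $13,818.98


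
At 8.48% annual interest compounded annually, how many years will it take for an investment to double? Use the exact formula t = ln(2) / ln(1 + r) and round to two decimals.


Doubling condition: (1 + r)^t = 2
Take ln of both sides: t × ln(1 + r) = ln(2)
t = ln(2) / ln(1 + r)
t = 0.693147 / 0.081396
t = 8.52

t = ln(2) / ln(1 + r) = 8.52 years


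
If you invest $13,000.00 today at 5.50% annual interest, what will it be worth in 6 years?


Future value formula: FV = PV × (1 + r)^t
FV = $13,000.00 × (1 + 0.055)^6
FV = $13,000.00 × 1.378843
FV = $17,924.96

FV = PV × (1 + r)^t = $17,924.96


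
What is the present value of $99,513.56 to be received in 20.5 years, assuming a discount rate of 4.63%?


Present value formula: PV = FV / (1 + r)^t
PV = $99,513.56 / (1 + 0.0463)^20.5
PV = $99,513.56 / 2.529022
PV = $39,348.63

PV = FV / (1 + r)^t = $39,348.63


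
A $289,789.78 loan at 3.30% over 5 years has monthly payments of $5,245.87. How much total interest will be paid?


Total paid over the life of the loan = PMT × n.
Total paid = $5,245.87 × 60 = $314,752.20
Total interest = total paid − principal = $314,752.20 − $289,789.78 = $24,962.42

Total interest = (PMT × n) - PV = $24,962.42


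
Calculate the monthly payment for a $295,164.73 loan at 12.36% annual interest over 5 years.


Loan payment formula: PMT = PV × r / (1 − (1 + r)^(−n))
Monthly rate r = 0.1236/12 = 0.0103, n = 60 months
Denominator: 1 − (1 + 0.1236/12)^(−60) = 0.459272
PMT = $295,164.73 × (0.1236/12) / 0.459272
PMT = $6,619.60 per month

PMT = PV × r / (1-(1+r)^(-n)) = $6,619.60/month


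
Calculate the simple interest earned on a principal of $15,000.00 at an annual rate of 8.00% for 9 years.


Simple interest formula: I = P × r × t
I = $15,000.00 × 0.08 × 9
I = $10,800.00

I = P × r × t = $10,800.00


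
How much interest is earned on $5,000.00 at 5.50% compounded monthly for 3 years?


Compound interest earned = final amount − principal.
A = P(1 + r/n)^(nt) = $5,000.00 × (1 + 0.055/12)^(12 × 3) = $5,894.74
Interest = A − P = $5,894.74 − $5,000.00 = $894.74

Interest = A - P = $894.74


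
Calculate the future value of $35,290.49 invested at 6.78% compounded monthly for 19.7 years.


Compound interest formula: A = P(1 + r/n)^(nt)
A = $35,290.49 × (1 + 0.0678/12)^(12 × 19.7)
Growth factor: (1 + 0.0678/12)^236.4 = 3.7882377
A = $35,290.49 × 3.7882377
A = $133,688.76

A = P(1 + r/n)^(nt) = $133,688.76


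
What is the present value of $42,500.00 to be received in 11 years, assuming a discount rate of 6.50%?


Present value formula: PV = FV / (1 + r)^t
PV = $42,500.00 / (1 + 0.065)^11
PV = $42,500.00 / 1.999151
PV = $21,259.02

PV = FV / (1 + r)^t = $21,259.02


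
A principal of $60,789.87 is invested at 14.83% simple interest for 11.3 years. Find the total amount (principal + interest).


Total amount formula: A = P(1 + rt) = P + P·r·t
Interest: I = P × r × t = $60,789.87 × 0.1483 × 11.3 = $101,871.06
A = P + I = $60,789.87 + $101,871.06 = $162,660.93

A = P + I = P(1 + rt) = $162,660.93


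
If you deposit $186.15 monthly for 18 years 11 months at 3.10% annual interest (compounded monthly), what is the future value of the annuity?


Future value of an ordinary annuity: FV = PMT × ((1 + r)^n − 1) / r
Monthly rate r = 0.031/12 ≈ 0.00258333, n = 227
FV = $186.15 × ((1 + 0.031/12)^227 − 1) / (0.031/12)
FV = $186.15 × 308.197546
FV = $57,370.97

FV = PMT × ((1+r)^n - 1)/r = $57,370.97
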